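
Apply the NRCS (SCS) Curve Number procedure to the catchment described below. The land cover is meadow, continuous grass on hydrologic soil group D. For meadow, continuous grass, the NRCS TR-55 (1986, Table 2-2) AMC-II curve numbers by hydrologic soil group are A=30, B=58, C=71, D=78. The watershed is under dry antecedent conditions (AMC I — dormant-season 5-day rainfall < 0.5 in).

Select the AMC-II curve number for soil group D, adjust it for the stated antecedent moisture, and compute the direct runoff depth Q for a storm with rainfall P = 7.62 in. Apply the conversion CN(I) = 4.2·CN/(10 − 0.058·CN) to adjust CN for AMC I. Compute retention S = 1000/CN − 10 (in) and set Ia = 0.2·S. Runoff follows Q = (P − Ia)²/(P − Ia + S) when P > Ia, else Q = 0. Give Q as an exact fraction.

NRCS table: meadow, continuous grass, soil group D → CN(II) = 78
Adjust CN=78 to AMC I: 4.2·78/(10 − 0.058·78) → (1638/5) ÷ (1369/250) = 81900/1369 ≈ 59.825
S = 1000/(81900/1369) − 10 = 5500/819 in ≈ 6.716 in
Initial abstraction Ia = S/5 = (5500/819)/5 = 1100/819 ≈ 1.343 in
P − Ia = 7.620 − 1.343 = 257039/40950 ≈ 6.277 in (> 0, runoff occurs)
Runoff Q = (P−Ia)²/(P−Ia+S) = (6.277)²/(6.277+6.716) = 66069047521/21786997050 ≈ 3.032 in

Q = 66069047521/21786997050 in ≈ 3.032 in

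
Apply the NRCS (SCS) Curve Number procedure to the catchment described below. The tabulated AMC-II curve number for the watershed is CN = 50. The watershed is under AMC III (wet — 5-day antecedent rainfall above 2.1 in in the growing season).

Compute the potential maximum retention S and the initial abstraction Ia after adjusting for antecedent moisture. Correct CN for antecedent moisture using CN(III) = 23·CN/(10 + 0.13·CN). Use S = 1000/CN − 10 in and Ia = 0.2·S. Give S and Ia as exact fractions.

CN(III) from CN(II)=50: (23·50)/(10 + 0.13·50) = 2300/33 ≈ 69.697
Retention S: 1000/CN − 10 with CN=69.697 → S = 100/23 ≈ 4.348 in
Ia = 0.2·(100/23) = 20/23 in ≈ 0.870 in

S = 100/23 in ≈ 4.348 in; Ia = 20/23 in ≈ 0.870 in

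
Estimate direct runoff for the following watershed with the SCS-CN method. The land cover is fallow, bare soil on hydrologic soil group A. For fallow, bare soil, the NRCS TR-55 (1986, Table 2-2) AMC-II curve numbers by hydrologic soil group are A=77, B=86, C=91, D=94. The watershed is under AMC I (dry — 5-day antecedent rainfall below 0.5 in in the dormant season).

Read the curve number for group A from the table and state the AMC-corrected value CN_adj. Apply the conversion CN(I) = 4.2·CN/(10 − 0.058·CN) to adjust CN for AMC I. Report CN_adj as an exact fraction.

CN_adj = 161700/2767 ≈ 58.439

NRCS table: fallow, bare soil, soil group A → CN(II) = 77
Dry (AMC I): CN(I) = 4.2·77/(10 − 0.058·77) = (1617/5)/(2767/500) = 161700/2767 ≈ 58.439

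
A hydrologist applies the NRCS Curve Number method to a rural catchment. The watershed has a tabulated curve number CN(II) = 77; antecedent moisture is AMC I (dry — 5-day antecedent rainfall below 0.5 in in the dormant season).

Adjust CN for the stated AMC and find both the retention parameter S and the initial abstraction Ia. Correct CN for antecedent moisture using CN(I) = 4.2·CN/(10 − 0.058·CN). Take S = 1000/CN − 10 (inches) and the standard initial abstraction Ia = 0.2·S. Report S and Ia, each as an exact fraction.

Adjust CN=77 to AMC I: 4.2·77/(10 − 0.058·77) → (1617/5) ÷ (2767/500) = 161700/2767 ≈ 58.439
Retention S: 1000/CN − 10 with CN=58.439 → S = 11500/1617 ≈ 7.112 in
Ia = 0.2·(11500/1617) = 2300/1617 in ≈ 1.422 in

S = 11500/1617 in ≈ 7.112 in; Ia = 2300/1617 in ≈ 1.422 in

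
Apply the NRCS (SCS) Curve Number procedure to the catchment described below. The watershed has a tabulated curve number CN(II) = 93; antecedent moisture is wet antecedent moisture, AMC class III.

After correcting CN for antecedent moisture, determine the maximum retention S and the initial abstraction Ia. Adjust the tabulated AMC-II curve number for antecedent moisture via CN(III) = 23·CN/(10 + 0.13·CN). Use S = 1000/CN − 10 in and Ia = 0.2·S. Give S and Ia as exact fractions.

CN(III) from CN(II)=93: (23·93)/(10 + 0.13·93) = 213900/2209 ≈ 96.831
S = 1000/(213900/2209) − 10 = 700/2139 in ≈ 0.327 in
Ia = 0.2S: 0.2·0.327 = 0.065 in (exactly 140/2139)

S = 700/2139 in ≈ 0.327 in; Ia = 140/2139 in ≈ 0.065 in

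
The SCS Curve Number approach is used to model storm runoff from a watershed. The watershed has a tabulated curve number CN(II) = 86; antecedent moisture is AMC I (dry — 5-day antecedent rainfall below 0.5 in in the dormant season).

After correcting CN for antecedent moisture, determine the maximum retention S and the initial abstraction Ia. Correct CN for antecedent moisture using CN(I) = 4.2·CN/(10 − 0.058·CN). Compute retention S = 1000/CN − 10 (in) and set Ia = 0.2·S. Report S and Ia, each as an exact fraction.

Adjust CN=86 to AMC I: 4.2·86/(10 − 0.058·86) → (1806/5) ÷ (1253/250) = 12900/179 ≈ 72.067
S = 1000/(12900/179) − 10 = 500/129 in ≈ 3.876 in
Initial abstraction Ia = S/5 = (500/129)/5 = 100/129 ≈ 0.775 in

S = 500/129 in ≈ 3.876 in; Ia = 100/129 in ≈ 0.775 in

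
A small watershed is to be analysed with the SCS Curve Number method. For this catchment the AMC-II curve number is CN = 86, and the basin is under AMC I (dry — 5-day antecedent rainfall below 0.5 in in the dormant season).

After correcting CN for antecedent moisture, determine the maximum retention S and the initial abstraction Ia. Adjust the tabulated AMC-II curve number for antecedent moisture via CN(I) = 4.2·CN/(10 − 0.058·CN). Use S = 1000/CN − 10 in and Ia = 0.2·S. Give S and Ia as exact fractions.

S = 500/129 in ≈ 3.876 in; Ia = 100/129 in ≈ 0.775 in

Adjust CN=86 to AMC I: 4.2·86/(10 − 0.058·86) → (1806/5) ÷ (1253/250) = 12900/179 ≈ 72.067
Max retention: S = 1000/(12900/179) − 10 = 500/129 in (≈ 3.876 in)
Ia = 0.2S: 0.2·3.876 = 0.775 in (exactly 100/129)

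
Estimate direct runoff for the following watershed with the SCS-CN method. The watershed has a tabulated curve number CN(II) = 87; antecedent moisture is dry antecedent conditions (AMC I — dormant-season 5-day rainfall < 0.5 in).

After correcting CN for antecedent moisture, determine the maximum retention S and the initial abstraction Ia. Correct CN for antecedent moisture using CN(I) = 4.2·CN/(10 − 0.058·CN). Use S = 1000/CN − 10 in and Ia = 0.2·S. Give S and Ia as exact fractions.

S = 6500/1827 in ≈ 3.558 in; Ia = 1300/1827 in ≈ 0.712 in

CN(I) from CN(II)=87: (4.2·87)/(10 − 0.058·87) = 182700/2477 ≈ 73.759
Max retention: S = 1000/(182700/2477) − 10 = 6500/1827 in (≈ 3.558 in)
Ia = 0.2S: 0.2·3.558 = 0.712 in (exactly 1300/1827)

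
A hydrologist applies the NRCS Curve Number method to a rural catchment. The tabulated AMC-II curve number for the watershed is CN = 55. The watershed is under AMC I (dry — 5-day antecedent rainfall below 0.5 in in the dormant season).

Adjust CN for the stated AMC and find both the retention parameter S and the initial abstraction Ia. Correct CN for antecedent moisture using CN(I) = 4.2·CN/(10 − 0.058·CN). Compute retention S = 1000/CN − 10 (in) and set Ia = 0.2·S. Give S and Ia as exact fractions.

S = 1500/77 in ≈ 19.481 in; Ia = 300/77 in ≈ 3.896 in

Adjust CN=55 to AMC I: 4.2·55/(10 − 0.058·55) → 231 ÷ (681/100) = 7700/227 ≈ 33.921
S = 1000/(7700/227) − 10 = 1500/77 in ≈ 19.481 in
Initial abstraction Ia = S/5 = (1500/77)/5 = 300/77 ≈ 3.896 in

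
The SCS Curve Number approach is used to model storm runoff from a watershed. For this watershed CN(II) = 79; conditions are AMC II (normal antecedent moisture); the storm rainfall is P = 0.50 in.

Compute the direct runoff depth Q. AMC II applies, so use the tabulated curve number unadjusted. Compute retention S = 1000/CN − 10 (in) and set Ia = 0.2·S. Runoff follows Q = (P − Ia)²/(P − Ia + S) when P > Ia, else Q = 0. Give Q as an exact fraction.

Average conditions: CN = 79 (no AMC adjustment).
Max retention: S = 1000/79 − 10 = 210/79 in (≈ 2.658 in)
Ia = 0.2S: 0.2·2.658 = 0.532 in (exactly 42/79)
P = 0.500 ≤ Ia = 0.532 in: entire storm abstracted, Q = 0.

Q = 0 in ≈ 0.000 in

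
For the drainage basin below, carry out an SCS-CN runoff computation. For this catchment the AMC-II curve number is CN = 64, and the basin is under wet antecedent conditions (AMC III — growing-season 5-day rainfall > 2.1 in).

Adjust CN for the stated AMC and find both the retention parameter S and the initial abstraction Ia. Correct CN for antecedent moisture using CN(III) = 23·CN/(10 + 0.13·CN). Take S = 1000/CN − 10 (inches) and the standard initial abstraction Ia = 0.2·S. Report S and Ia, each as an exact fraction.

Wet (AMC III): CN(III) = 23·64/(10 + 0.13·64) = 1472/(458/25) = 18400/229 ≈ 80.349
Retention S: 1000/CN − 10 with CN=80.349 → S = 225/92 ≈ 2.446 in
Initial abstraction Ia = S/5 = (225/92)/5 = 45/92 ≈ 0.489 in

S = 225/92 in ≈ 2.446 in; Ia = 45/92 in ≈ 0.489 in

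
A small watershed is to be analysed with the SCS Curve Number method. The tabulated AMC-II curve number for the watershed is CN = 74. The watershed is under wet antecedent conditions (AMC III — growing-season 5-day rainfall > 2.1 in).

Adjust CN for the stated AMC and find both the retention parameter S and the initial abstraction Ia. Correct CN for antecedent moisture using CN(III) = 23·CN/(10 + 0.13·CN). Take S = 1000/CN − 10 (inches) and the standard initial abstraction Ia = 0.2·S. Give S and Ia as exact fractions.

Wet (AMC III): CN(III) = 23·74/(10 + 0.13·74) = 1702/(981/50) = 85100/981 ≈ 86.748
S = 1000/(85100/981) − 10 = 1300/851 in ≈ 1.528 in
Ia = 0.2S: 0.2·1.528 = 0.306 in (exactly 260/851)

S = 1300/851 in ≈ 1.528 in; Ia = 260/851 in ≈ 0.306 in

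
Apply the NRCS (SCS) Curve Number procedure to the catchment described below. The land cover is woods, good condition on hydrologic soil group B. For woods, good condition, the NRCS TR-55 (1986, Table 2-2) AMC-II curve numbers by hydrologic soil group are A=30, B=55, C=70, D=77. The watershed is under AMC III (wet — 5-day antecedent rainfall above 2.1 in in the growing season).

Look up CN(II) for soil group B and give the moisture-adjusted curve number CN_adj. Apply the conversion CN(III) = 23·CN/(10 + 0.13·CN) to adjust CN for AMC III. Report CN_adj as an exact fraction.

CN_adj = 25300/343 ≈ 73.761

NRCS table: woods, good condition, soil group B → CN(II) = 55
Adjust CN=55 to AMC III: 23·55/(10 + 0.13·55) → 1265 ÷ (343/20) = 25300/343 ≈ 73.761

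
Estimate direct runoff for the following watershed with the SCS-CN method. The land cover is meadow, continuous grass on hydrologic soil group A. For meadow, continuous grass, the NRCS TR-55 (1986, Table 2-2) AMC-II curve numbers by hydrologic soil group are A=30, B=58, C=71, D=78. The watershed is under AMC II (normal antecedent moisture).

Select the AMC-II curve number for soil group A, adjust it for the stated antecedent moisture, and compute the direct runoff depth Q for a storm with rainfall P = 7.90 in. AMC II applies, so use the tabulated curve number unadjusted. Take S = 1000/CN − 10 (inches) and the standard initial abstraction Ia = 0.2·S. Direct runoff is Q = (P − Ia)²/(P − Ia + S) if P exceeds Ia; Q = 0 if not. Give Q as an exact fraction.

NRCS table: meadow, continuous grass, soil group A → CN(II) = 30
AMC II — tabulated CN = 30 applies directly.
S = 1000/30 − 10 = 70/3 in ≈ 23.333 in
Initial abstraction Ia = S/5 = (70/3)/5 = 14/3 ≈ 4.667 in
Excess rainfall: 7.900 − 4.667 = 3.233 in; P > Ia so Q > 0
Runoff Q = (P−Ia)²/(P−Ia+S) = (3.233)²/(3.233+23.333) = 9409/23910 ≈ 0.394 in

Q = 9409/23910 in ≈ 0.394 in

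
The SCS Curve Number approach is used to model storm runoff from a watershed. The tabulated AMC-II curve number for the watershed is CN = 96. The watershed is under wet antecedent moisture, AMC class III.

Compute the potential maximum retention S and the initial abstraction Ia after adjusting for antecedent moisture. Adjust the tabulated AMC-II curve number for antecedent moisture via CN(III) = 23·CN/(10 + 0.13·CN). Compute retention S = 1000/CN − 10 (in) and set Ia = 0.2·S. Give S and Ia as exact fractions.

Adjust CN=96 to AMC III: 23·96/(10 + 0.13·96) → 2208 ÷ (562/25) = 27600/281 ≈ 98.221
Max retention: S = 1000/(27600/281) − 10 = 25/138 in (≈ 0.181 in)
Ia = 0.2·(25/138) = 5/138 in ≈ 0.036 in

S = 25/138 in ≈ 0.181 in; Ia = 5/138 in ≈ 0.036 in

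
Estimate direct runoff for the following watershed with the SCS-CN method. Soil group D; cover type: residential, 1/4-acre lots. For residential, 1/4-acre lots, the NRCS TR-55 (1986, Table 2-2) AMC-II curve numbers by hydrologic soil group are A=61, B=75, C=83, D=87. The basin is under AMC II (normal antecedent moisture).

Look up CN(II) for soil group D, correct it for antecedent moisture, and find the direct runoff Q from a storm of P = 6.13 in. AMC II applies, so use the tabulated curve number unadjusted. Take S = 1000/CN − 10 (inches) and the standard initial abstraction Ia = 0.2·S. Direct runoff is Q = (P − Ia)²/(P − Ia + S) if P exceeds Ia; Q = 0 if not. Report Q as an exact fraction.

Q = 2573634361/554459700 in ≈ 4.642 in

NRCS table: residential, 1/4-acre lots, soil group D → CN(II) = 87
Average conditions: CN = 87 (no AMC adjustment).
Retention S: 1000/CN − 10 with CN=87.000 → S = 130/87 ≈ 1.494 in
Ia = 0.2S: 0.2·1.494 = 0.299 in (exactly 26/87)
Since P=6.130 > Ia=0.299: effective rainfall P−Ia = 50731/8700 in
Q: (50731/8700)² ÷ (63731/8700) = 2573634361/554459700 in (≈ 4.642 in)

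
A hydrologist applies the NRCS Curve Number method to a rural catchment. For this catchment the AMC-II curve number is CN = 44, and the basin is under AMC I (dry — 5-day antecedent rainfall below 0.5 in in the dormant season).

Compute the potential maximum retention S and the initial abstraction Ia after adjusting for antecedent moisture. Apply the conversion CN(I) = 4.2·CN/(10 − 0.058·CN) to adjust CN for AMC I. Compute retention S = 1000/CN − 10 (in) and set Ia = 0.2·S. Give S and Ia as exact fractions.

CN(I) from CN(II)=44: (4.2·44)/(10 − 0.058·44) = 3300/133 ≈ 24.812
S = 1000/(3300/133) − 10 = 1000/33 in ≈ 30.303 in
Ia = 0.2S: 0.2·30.303 = 6.061 in (exactly 200/33)

S = 1000/33 in ≈ 30.303 in; Ia = 200/33 in ≈ 6.061 in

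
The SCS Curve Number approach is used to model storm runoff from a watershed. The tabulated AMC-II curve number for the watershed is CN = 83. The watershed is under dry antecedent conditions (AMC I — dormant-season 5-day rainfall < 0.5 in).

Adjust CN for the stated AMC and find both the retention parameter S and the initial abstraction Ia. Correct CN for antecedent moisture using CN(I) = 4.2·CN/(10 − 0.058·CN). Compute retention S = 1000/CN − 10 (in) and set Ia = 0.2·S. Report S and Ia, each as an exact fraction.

CN(I) from CN(II)=83: (4.2·83)/(10 − 0.058·83) = 174300/2593 ≈ 67.219
Max retention: S = 1000/(174300/2593) − 10 = 8500/1743 in (≈ 4.877 in)
Initial abstraction Ia = S/5 = (8500/1743)/5 = 1700/1743 ≈ 0.975 in

S = 8500/1743 in ≈ 4.877 in; Ia = 1700/1743 in ≈ 0.975 in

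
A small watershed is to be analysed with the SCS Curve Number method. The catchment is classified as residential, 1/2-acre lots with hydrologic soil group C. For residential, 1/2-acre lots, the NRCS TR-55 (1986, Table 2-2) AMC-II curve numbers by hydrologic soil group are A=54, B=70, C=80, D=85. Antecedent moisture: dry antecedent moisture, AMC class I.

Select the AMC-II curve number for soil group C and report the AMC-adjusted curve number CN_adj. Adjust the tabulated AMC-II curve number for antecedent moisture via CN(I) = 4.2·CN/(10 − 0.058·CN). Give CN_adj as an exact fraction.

CN_adj = 4200/67 ≈ 62.687

NRCS table: residential, 1/2-acre lots, soil group C → CN(II) = 80
Adjust CN=80 to AMC I: 4.2·80/(10 − 0.058·80) → 336 ÷ (134/25) = 4200/67 ≈ 62.687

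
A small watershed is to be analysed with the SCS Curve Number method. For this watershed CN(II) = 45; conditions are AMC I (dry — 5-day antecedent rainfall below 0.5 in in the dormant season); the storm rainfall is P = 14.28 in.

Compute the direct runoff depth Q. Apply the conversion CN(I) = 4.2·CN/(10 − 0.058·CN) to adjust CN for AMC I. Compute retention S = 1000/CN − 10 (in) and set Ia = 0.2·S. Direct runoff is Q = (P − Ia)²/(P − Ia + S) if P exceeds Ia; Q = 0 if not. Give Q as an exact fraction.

Q = 1597840729/838559925 in ≈ 1.905 in

CN(I) from CN(II)=45: (4.2·45)/(10 − 0.058·45) = 18900/739 ≈ 25.575
Max retention: S = 1000/(18900/739) − 10 = 5500/189 in (≈ 29.101 in)
Ia = 0.2S: 0.2·29.101 = 5.820 in (exactly 1100/189)
Excess rainfall: 14.280 − 5.820 = 8.460 in; P > Ia so Q > 0
Q = (39973/4725)²/((39973/4725) + 5500/189) = (1597840729/22325625)/(177473/4725) = 1597840729/838559925 in ≈ 1.905 in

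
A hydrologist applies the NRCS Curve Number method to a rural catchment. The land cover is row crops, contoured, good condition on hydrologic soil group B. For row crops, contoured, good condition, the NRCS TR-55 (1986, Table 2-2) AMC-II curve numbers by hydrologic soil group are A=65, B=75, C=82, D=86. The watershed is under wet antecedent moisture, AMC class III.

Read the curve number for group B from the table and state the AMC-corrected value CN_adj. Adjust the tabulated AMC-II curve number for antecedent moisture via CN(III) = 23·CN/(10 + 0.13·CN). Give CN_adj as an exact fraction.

CN_adj = 6900/79 ≈ 87.342

NRCS table: row crops, contoured, good condition, soil group B → CN(II) = 75
Adjust CN=75 to AMC III: 23·75/(10 + 0.13·75) → 1725 ÷ (79/4) = 6900/79 ≈ 87.342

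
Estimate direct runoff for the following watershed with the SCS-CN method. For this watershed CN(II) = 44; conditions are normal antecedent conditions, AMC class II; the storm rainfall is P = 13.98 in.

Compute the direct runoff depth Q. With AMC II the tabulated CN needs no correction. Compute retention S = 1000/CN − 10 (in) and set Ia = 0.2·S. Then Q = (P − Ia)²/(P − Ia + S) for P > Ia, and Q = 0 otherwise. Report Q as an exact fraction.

Q = 39551521/7308950 in ≈ 5.411 in

AMC II — tabulated CN = 44 applies directly.
Retention S: 1000/CN − 10 with CN=44.000 → S = 140/11 ≈ 12.727 in
Ia = 0.2·(140/11) = 28/11 in ≈ 2.545 in
P − Ia = 13.980 − 2.545 = 6289/550 ≈ 11.435 in (> 0, runoff occurs)
Runoff Q = (P−Ia)²/(P−Ia+S) = (11.435)²/(11.435+12.727) = 39551521/7308950 ≈ 5.411 in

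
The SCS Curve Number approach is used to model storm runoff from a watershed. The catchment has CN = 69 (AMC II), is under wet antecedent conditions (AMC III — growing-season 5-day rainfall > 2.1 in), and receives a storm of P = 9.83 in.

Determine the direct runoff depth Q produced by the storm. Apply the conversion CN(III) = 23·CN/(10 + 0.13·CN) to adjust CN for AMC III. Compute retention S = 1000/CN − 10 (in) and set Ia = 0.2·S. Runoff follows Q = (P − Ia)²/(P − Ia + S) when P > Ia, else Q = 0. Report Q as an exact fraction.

Q = 2244066916441/286932932700 in ≈ 7.821 in

Adjust CN=69 to AMC III: 23·69/(10 + 0.13·69) → 1587 ÷ (1897/100) = 158700/1897 ≈ 83.658
S = 1000/(158700/1897) − 10 = 3100/1587 in ≈ 1.953 in
Initial abstraction Ia = S/5 = (3100/1587)/5 = 620/1587 ≈ 0.391 in
Excess rainfall: 9.830 − 0.391 = 9.439 in; P > Ia so Q > 0
Runoff Q = (P−Ia)²/(P−Ia+S) = (9.439)²/(9.439+1.953) = 2244066916441/286932932700 ≈ 7.821 in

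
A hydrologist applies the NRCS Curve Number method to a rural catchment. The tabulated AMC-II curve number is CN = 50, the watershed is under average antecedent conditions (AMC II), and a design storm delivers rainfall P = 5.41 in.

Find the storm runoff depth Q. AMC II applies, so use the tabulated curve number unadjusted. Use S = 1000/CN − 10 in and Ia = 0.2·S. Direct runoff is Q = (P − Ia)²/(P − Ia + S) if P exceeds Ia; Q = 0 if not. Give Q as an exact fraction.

Q = 116281/134100 in ≈ 0.867 in

CN(II) = 50; AMC II needs no correction.
S = 1000/50 − 10 = 10 in ≈ 10.000 in
Ia = 0.2S: 0.2·10.000 = 2.000 in (exactly 2)
Since P=5.410 > Ia=2.000: effective rainfall P−Ia = 341/100 in
Runoff Q = (P−Ia)²/(P−Ia+S) = (3.410)²/(3.410+10.000) = 116281/134100 ≈ 0.867 in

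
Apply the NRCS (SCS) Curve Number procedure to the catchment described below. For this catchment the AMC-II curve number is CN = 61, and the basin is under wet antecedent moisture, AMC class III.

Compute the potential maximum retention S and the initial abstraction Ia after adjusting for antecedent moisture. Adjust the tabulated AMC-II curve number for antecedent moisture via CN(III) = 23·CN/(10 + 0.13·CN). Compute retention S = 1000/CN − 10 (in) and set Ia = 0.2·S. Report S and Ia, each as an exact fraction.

Wet (AMC III): CN(III) = 23·61/(10 + 0.13·61) = 1403/(1793/100) = 140300/1793 ≈ 78.249
S = 1000/(140300/1793) − 10 = 3900/1403 in ≈ 2.780 in
Initial abstraction Ia = S/5 = (3900/1403)/5 = 780/1403 ≈ 0.556 in

S = 3900/1403 in ≈ 2.780 in; Ia = 780/1403 in ≈ 0.556 in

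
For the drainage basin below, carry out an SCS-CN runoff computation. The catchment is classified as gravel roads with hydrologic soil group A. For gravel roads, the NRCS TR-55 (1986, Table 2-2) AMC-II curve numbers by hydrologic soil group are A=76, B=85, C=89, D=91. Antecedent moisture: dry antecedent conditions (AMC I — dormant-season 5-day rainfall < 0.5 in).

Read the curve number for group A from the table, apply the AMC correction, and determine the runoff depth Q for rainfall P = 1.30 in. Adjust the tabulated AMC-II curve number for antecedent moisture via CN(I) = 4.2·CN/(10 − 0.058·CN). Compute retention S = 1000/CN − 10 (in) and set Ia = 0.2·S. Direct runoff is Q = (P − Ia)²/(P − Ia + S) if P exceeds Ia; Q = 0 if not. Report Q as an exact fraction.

NRCS table: gravel roads, soil group A → CN(II) = 76
Adjust CN=76 to AMC I: 4.2·76/(10 − 0.058·76) → (1596/5) ÷ (699/125) = 13300/233 ≈ 57.082
Retention S: 1000/CN − 10 with CN=57.082 → S = 1000/133 ≈ 7.519 in
Ia = 0.2S: 0.2·7.519 = 1.504 in (exactly 200/133)
P = 1.300 ≤ Ia = 1.504 in: entire storm abstracted, Q = 0.

Q = 0 in ≈ 0.000 in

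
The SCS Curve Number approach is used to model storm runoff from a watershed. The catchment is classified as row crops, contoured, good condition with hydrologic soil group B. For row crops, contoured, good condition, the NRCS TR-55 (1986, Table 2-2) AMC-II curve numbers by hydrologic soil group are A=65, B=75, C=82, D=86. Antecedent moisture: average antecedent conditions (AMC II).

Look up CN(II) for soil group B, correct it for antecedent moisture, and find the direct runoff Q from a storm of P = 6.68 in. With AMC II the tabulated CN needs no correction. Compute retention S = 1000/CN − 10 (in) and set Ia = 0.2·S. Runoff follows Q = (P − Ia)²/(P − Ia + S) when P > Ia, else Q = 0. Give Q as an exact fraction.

NRCS table: row crops, contoured, good condition, soil group B → CN(II) = 75
Average conditions: CN = 75 (no AMC adjustment).
Retention S: 1000/CN − 10 with CN=75.000 → S = 10/3 ≈ 3.333 in
Initial abstraction Ia = S/5 = (10/3)/5 = 2/3 ≈ 0.667 in
P − Ia = 6.680 − 0.667 = 451/75 ≈ 6.013 in (> 0, runoff occurs)
Q = (451/75)²/((451/75) + 10/3) = (203401/5625)/(701/75) = 203401/52575 in ≈ 3.869 in

Q = 203401/52575 in ≈ 3.869 in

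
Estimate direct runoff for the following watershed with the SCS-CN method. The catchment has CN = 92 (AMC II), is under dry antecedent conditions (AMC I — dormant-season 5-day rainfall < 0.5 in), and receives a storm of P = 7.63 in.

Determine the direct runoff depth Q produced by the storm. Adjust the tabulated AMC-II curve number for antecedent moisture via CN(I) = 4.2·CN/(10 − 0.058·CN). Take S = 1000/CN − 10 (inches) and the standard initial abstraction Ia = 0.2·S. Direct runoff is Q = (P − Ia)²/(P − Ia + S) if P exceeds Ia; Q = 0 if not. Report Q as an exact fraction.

Dry (AMC I): CN(I) = 4.2·92/(10 − 0.058·92) = (1932/5)/(583/125) = 48300/583 ≈ 82.847
Retention S: 1000/CN − 10 with CN=82.847 → S = 1000/483 ≈ 2.070 in
Ia = 0.2S: 0.2·2.070 = 0.414 in (exactly 200/483)
Excess rainfall: 7.630 − 0.414 = 7.216 in; P > Ia so Q > 0
Q = (348529/48300)²/((348529/48300) + 1000/483) = (121472463841/2332890000)/(448529/48300) = 121472463841/21663950700 in ≈ 5.607 in

Q = 121472463841/21663950700 in ≈ 5.607 in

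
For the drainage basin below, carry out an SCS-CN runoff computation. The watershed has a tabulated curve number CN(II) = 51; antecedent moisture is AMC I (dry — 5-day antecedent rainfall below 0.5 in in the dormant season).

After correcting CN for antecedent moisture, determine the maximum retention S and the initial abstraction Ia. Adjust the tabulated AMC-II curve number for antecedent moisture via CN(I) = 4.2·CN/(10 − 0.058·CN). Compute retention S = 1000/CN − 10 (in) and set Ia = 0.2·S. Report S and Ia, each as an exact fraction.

S = 3500/153 in ≈ 22.876 in; Ia = 700/153 in ≈ 4.575 in

Dry (AMC I): CN(I) = 4.2·51/(10 − 0.058·51) = (1071/5)/(3521/500) = 15300/503 ≈ 30.417
Max retention: S = 1000/(15300/503) − 10 = 3500/153 in (≈ 22.876 in)
Ia = 0.2S: 0.2·22.876 = 4.575 in (exactly 700/153)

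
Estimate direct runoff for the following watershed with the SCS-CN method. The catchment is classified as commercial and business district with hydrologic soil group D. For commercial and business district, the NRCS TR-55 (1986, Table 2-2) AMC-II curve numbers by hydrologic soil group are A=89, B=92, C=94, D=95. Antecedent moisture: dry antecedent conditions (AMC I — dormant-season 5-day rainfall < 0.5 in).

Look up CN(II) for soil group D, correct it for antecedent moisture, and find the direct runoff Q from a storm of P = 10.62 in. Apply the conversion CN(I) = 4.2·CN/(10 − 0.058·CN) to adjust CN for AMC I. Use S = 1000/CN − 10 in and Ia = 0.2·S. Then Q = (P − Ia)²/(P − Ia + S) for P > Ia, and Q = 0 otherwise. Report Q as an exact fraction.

NRCS table: commercial and business district, soil group D → CN(II) = 95
CN(I) from CN(II)=95: (4.2·95)/(10 − 0.058·95) = 39900/449 ≈ 88.864
S = 1000/(39900/449) − 10 = 500/399 in ≈ 1.253 in
Initial abstraction Ia = S/5 = (500/399)/5 = 100/399 ≈ 0.251 in
Since P=10.620 > Ia=0.251: effective rainfall P−Ia = 206869/19950 in
Q = (206869/19950)²/((206869/19950) + 500/399) = (42794783161/398002500)/(231869/19950) = 42794783161/4625786550 in ≈ 9.251 in

Q = 42794783161/4625786550 in ≈ 9.251 in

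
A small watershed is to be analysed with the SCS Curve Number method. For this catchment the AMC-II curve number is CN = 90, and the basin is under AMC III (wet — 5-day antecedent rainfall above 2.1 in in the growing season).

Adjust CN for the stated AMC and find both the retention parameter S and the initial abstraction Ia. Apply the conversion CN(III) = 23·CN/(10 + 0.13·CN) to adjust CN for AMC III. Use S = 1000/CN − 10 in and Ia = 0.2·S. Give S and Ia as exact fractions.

S = 100/207 in ≈ 0.483 in; Ia = 20/207 in ≈ 0.097 in

CN(III) from CN(II)=90: (23·90)/(10 + 0.13·90) = 20700/217 ≈ 95.392
Retention S: 1000/CN − 10 with CN=95.392 → S = 100/207 ≈ 0.483 in
Initial abstraction Ia = S/5 = (100/207)/5 = 20/207 ≈ 0.097 in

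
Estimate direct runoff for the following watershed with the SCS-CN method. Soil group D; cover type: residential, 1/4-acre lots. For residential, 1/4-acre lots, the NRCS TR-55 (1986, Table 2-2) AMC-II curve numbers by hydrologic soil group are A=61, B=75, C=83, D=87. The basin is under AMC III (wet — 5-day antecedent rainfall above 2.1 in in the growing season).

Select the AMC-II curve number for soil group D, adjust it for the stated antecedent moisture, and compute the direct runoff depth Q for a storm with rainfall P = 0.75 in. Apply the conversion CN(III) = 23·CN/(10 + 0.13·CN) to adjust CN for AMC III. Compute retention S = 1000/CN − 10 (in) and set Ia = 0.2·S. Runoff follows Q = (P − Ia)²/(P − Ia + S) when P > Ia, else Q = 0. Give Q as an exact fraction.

NRCS table: residential, 1/4-acre lots, soil group D → CN(II) = 87
Wet (AMC III): CN(III) = 23·87/(10 + 0.13·87) = 2001/(2131/100) = 200100/2131 ≈ 93.900
Retention S: 1000/CN − 10 with CN=93.900 → S = 1300/2001 ≈ 0.650 in
Ia = 0.2·(1300/2001) = 260/2001 in ≈ 0.130 in
Since P=0.750 > Ia=0.130: effective rainfall P−Ia = 4963/8004 in
Q: (4963/8004)² ÷ (10163/8004) = 24631369/81344652 in (≈ 0.303 in)

Q = 24631369/81344652 in ≈ 0.303 in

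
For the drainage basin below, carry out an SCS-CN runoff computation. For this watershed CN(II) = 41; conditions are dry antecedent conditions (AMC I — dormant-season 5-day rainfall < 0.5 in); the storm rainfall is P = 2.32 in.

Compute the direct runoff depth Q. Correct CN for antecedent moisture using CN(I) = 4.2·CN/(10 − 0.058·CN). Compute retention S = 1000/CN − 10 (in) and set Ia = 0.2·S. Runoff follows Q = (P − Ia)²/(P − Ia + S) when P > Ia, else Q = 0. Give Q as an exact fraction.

Dry (AMC I): CN(I) = 4.2·41/(10 − 0.058·41) = (861/5)/(3811/500) = 86100/3811 ≈ 22.592
Retention S: 1000/CN − 10 with CN=22.592 → S = 29500/861 ≈ 34.262 in
Ia = 0.2·(29500/861) = 5900/861 in ≈ 6.852 in
P = 2.320 ≤ Ia = 6.852 in: entire storm abstracted, Q = 0.

Q = 0 in ≈ 0.000 in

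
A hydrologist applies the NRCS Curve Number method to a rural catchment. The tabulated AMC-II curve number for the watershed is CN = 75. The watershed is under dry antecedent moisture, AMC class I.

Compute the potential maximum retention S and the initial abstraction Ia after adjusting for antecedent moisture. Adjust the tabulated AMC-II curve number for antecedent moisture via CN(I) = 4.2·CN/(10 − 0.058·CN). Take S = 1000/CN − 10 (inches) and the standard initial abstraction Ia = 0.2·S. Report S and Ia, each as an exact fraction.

Adjust CN=75 to AMC I: 4.2·75/(10 − 0.058·75) → 315 ÷ (113/20) = 6300/113 ≈ 55.752
S = 1000/(6300/113) − 10 = 500/63 in ≈ 7.937 in
Ia = 0.2S: 0.2·7.937 = 1.587 in (exactly 100/63)

S = 500/63 in ≈ 7.937 in; Ia = 100/63 in ≈ 1.587 in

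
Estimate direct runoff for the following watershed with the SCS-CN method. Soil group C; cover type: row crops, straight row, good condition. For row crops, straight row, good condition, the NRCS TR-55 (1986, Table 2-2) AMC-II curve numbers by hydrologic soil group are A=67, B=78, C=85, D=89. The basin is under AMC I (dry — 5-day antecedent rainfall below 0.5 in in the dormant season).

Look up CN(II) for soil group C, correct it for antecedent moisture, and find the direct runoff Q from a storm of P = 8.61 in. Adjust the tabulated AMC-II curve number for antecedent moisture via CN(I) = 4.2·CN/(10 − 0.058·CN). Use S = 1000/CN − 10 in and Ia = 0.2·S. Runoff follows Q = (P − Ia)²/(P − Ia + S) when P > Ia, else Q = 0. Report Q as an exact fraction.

Q = 8548666681/1695262100 in ≈ 5.043 in

NRCS table: row crops, straight row, good condition, soil group C → CN(II) = 85
Dry (AMC I): CN(I) = 4.2·85/(10 − 0.058·85) = 357/(507/100) = 11900/169 ≈ 70.414
Retention S: 1000/CN − 10 with CN=70.414 → S = 500/119 ≈ 4.202 in
Initial abstraction Ia = S/5 = (500/119)/5 = 100/119 ≈ 0.840 in
P − Ia = 8.610 − 0.840 = 92459/11900 ≈ 7.770 in (> 0, runoff occurs)
Q: (92459/11900)² ÷ (142459/11900) = 8548666681/1695262100 in (≈ 5.043 in)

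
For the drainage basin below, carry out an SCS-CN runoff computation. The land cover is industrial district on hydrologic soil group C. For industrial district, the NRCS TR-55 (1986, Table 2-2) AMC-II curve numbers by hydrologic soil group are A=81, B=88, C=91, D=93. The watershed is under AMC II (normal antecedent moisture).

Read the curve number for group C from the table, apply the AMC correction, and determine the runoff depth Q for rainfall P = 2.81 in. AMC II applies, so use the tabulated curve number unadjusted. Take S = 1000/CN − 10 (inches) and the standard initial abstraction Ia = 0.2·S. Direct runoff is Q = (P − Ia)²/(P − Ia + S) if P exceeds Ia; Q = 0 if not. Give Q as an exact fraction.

Q = 565060441/298216100 in ≈ 1.895 in

NRCS table: industrial district, soil group C → CN(II) = 91
Average conditions: CN = 91 (no AMC adjustment).
Max retention: S = 1000/91 − 10 = 90/91 in (≈ 0.989 in)
Initial abstraction Ia = S/5 = (90/91)/5 = 18/91 ≈ 0.198 in
P − Ia = 2.810 − 0.198 = 23771/9100 ≈ 2.612 in (> 0, runoff occurs)
Q: (23771/9100)² ÷ (32771/9100) = 565060441/298216100 in (≈ 1.895 in)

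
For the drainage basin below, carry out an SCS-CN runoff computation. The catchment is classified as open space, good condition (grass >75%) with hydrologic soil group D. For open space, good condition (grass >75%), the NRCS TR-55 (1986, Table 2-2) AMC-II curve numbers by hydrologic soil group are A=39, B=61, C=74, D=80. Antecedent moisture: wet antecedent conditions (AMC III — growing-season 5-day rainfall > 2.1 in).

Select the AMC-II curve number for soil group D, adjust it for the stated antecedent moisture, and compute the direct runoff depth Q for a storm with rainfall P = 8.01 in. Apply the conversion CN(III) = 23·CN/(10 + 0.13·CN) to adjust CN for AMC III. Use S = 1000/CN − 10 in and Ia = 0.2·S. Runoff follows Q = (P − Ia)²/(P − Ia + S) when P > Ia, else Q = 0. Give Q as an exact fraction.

NRCS table: open space, good condition (grass >75%), soil group D → CN(II) = 80
Wet (AMC III): CN(III) = 23·80/(10 + 0.13·80) = 1840/(102/5) = 4600/51 ≈ 90.196
S = 1000/(4600/51) − 10 = 25/23 in ≈ 1.087 in
Ia = 0.2S: 0.2·1.087 = 0.217 in (exactly 5/23)
Since P=8.010 > Ia=0.217: effective rainfall P−Ia = 17923/2300 in
Q: (17923/2300)² ÷ (20423/2300) = 321233929/46972900 in (≈ 6.839 in)

Q = 321233929/46972900 in ≈ 6.839 in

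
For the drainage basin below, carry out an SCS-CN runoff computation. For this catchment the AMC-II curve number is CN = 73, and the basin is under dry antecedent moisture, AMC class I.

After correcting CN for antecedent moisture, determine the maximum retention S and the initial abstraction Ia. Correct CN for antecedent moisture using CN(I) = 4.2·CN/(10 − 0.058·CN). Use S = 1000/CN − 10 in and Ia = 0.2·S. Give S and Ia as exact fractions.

Adjust CN=73 to AMC I: 4.2·73/(10 − 0.058·73) → (1533/5) ÷ (2883/500) = 51100/961 ≈ 53.174
Max retention: S = 1000/(51100/961) − 10 = 4500/511 in (≈ 8.806 in)
Initial abstraction Ia = S/5 = (4500/511)/5 = 900/511 ≈ 1.761 in

S = 4500/511 in ≈ 8.806 in; Ia = 900/511 in ≈ 1.761 in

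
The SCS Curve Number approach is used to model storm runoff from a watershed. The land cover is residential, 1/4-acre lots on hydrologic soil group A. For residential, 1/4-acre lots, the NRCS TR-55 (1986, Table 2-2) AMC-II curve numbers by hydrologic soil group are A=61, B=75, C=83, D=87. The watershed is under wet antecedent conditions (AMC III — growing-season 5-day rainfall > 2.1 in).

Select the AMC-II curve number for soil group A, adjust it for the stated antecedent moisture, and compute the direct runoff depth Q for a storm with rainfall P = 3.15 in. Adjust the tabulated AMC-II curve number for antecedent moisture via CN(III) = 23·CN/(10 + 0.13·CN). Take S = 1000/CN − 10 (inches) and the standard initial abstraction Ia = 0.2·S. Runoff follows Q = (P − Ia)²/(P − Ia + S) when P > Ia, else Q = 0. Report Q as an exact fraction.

Q = 1766079507/1410379780 in ≈ 1.252 in

NRCS table: residential, 1/4-acre lots, soil group A → CN(II) = 61
Wet (AMC III): CN(III) = 23·61/(10 + 0.13·61) = 1403/(1793/100) = 140300/1793 ≈ 78.249
Max retention: S = 1000/(140300/1793) − 10 = 3900/1403 in (≈ 2.780 in)
Initial abstraction Ia = S/5 = (3900/1403)/5 = 780/1403 ≈ 0.556 in
Excess rainfall: 3.150 − 0.556 = 2.594 in; P > Ia so Q > 0
Q: (72789/28060)² ÷ (150789/28060) = 1766079507/1410379780 in (≈ 1.252 in)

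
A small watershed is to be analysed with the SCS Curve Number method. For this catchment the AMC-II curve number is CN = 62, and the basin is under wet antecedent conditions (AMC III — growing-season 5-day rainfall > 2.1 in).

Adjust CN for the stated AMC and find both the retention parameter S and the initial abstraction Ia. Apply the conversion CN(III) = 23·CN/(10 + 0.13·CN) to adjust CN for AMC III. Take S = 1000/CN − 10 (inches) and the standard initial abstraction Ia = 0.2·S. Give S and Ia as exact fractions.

Adjust CN=62 to AMC III: 23·62/(10 + 0.13·62) → 1426 ÷ (903/50) = 71300/903 ≈ 78.959
Max retention: S = 1000/(71300/903) − 10 = 1900/713 in (≈ 2.665 in)
Ia = 0.2S: 0.2·2.665 = 0.533 in (exactly 380/713)

S = 1900/713 in ≈ 2.665 in; Ia = 380/713 in ≈ 0.533 in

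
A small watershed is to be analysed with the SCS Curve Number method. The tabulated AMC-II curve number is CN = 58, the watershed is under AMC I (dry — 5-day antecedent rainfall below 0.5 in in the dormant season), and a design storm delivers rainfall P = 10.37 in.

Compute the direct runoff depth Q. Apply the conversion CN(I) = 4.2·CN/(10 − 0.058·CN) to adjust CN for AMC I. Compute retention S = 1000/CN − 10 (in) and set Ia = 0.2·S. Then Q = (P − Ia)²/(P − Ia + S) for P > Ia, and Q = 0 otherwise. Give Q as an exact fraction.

CN(I) from CN(II)=58: (4.2·58)/(10 − 0.058·58) = 2900/79 ≈ 36.709
S = 1000/(2900/79) − 10 = 500/29 in ≈ 17.241 in
Initial abstraction Ia = S/5 = (500/29)/5 = 100/29 ≈ 3.448 in
P − Ia = 10.370 − 3.448 = 20073/2900 ≈ 6.922 in (> 0, runoff occurs)
Q: (20073/2900)² ÷ (70073/2900) = 402925329/203211700 in (≈ 1.983 in)

Q = 402925329/203211700 in ≈ 1.983 in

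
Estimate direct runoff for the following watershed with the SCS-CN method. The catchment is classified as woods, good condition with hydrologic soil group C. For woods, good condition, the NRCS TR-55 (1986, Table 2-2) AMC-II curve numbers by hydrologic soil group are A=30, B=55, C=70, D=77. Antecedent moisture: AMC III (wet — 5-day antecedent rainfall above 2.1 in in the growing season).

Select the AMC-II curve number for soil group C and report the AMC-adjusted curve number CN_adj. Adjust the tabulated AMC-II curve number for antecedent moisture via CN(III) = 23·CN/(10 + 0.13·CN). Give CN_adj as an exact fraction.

CN_adj = 16100/191 ≈ 84.293

NRCS table: woods, good condition, soil group C → CN(II) = 70
Wet (AMC III): CN(III) = 23·70/(10 + 0.13·70) = 1610/(191/10) = 16100/191 ≈ 84.293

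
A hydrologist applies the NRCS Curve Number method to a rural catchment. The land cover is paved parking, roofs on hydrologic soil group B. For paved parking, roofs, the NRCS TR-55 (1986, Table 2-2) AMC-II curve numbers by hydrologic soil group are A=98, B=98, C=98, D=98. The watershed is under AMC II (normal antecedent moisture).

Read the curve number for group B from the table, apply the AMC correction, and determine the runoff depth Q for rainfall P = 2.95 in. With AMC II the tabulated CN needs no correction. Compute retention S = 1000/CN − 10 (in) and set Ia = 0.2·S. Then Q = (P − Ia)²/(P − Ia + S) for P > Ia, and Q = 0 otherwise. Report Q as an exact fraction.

Q = 8128201/2989980 in ≈ 2.718 in

NRCS table: paved parking, roofs, soil group B → CN(II) = 98
AMC II — tabulated CN = 98 applies directly.
Retention S: 1000/CN − 10 with CN=98.000 → S = 10/49 ≈ 0.204 in
Initial abstraction Ia = S/5 = (10/49)/5 = 2/49 ≈ 0.041 in
Since P=2.950 > Ia=0.041: effective rainfall P−Ia = 2851/980 in
Q: (2851/980)² ÷ (3051/980) = 8128201/2989980 in (≈ 2.718 in)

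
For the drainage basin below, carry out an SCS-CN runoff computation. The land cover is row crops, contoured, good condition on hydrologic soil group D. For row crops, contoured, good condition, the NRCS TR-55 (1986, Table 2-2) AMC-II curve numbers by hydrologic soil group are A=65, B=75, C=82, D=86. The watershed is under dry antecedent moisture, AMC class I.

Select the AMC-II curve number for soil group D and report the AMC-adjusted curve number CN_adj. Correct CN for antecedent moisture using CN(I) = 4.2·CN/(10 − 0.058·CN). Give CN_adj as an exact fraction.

NRCS table: row crops, contoured, good condition, soil group D → CN(II) = 86
Dry (AMC I): CN(I) = 4.2·86/(10 − 0.058·86) = (1806/5)/(1253/250) = 12900/179 ≈ 72.067

CN_adj = 12900/179 ≈ 72.067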